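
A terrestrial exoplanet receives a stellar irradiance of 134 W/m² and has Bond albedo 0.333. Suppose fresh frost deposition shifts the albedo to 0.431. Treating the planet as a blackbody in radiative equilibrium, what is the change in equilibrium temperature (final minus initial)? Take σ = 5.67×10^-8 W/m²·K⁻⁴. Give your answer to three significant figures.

Initial: T₁ = [S(1−0.333)/(4σ)]^(1/4) = 140.9 K.
After:  T₂ = [134.0·0.569/(4σ)]^(1/4) = 135.4 K.
ΔT = T₂ − T₁ = -5.488 K.

-5.49 K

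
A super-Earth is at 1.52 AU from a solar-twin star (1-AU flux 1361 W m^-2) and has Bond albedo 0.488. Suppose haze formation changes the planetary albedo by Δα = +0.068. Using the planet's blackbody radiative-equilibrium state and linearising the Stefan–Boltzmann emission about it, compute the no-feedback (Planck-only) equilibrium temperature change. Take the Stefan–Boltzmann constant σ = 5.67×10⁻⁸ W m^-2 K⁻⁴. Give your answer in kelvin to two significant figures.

Flux at the orbit: S = 1361/(1.52)² = 589.1 W m^-2.
The baseline emission temperature is T_e = 191.0 K.
TOA radiative forcing: ΔF = −S·Δα/4 = −589.1·(+0.068)/4 = -10.01 W m^-2.
Linearising σT⁴ gives d(σT⁴)/dT = 4σT_e³ = 1.579 W m^-2 per K.
ΔT₀ = ΔF/λ_P = -10.01/1.579 = -6.34 K.

-6.3 K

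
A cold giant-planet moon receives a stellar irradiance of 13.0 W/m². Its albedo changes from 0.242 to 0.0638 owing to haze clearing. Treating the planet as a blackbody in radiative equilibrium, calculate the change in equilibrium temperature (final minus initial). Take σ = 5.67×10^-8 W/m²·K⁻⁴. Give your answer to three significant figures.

Initial: T₁ = [S(1−0.242)/(4σ)]^(1/4) = 81.19 K.
After:  T₂ = [13.00·0.936/(4σ)]^(1/4) = 85.59 K.
ΔT = T₂ − T₁ = 4.401 K.

4.40 K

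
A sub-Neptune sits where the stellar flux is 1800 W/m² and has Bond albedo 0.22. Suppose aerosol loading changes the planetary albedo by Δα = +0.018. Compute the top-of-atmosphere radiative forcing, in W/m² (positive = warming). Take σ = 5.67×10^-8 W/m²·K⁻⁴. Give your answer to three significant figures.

TOA radiative forcing: ΔF = −S·Δα/4 = −1800·(+0.018)/4 = -8.100 W/m².

-8.10 W/m²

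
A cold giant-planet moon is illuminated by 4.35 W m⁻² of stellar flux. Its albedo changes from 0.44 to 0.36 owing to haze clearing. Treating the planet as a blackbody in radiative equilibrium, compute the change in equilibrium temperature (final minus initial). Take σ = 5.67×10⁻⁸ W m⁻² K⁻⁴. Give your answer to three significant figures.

Before: T₁ = [4.350·0.56/(4σ)]^(1/4) = 57.25 K.
Final:   T₂ = [S(1−0.36)/(4σ)]^(1/4) = 59.19 K.
Change: 59.19 − 57.25 = 1.943 K.

1.94 K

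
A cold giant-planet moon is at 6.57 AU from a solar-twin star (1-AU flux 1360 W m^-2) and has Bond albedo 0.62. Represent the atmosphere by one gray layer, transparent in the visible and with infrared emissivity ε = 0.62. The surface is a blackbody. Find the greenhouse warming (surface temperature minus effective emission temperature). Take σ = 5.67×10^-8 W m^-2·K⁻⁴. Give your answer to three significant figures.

By the inverse-square law, S = 1360/6.57² = 31.51 W m^-2.
Effective emission temperature (TOA balance): σT_e⁴ = S(1−α)/4 = 2.993 W m^-2 → T_e = 85.24 K.
The surface balance (absorbed SW + ε·downward IR = σT_s⁴) with T_a⁴ = T_s⁴/2 reduces to T_s = T_e·[2/(2−ε)]^¼ = 93.52 K.
T_s − T_e = 93.52 − 85.24 = 8.286 K.

8.29 K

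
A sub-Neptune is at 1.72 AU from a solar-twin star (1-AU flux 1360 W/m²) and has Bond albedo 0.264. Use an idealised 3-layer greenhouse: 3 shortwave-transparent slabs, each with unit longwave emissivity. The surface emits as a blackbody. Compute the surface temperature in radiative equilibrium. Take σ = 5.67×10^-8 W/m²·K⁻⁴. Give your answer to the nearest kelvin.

Irradiance scales as 1/d², so S = 1360 W/m² × (1/1.72)² = 459.7 W/m².
Top-of-atmosphere balance: σT_e⁴ = S(1−α)/4 = 84.59 W/m² → T_e = 196.5 K.
With N = 3 opaque layers, T_s = (N+1)^(1/4)·T_e = 4^(1/4)·196.5 = 277.9 K.

278 K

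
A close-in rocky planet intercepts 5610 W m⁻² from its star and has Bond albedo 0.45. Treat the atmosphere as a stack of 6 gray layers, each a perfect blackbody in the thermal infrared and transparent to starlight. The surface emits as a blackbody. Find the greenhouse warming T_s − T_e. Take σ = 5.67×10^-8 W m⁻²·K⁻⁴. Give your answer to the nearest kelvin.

OLR = S(1−α)/4 = 771.4 W m⁻²; the top layer radiates at T_e = 341.5 K.
T_s = (N+1)^(1/4)·T_e = 555.5 K.
Warming: T_s − T_e = 214.0 K.

214 K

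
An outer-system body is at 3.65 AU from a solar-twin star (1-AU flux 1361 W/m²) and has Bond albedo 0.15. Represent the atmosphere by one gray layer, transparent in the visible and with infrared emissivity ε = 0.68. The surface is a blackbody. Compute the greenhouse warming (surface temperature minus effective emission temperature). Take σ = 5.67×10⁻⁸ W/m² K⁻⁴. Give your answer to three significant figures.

15.3 K

Irradiance scales as 1/d², so S = 1361 W/m² × (1/3.65)² = 102.2 W/m².
At the top of the atmosphere, σT_e⁴ = S(1−α)/4 = 21.71 W/m², giving T_e = 139.9 K.
Surface balance with a leaky layer gives σT_s⁴ = σT_e⁴·2/(2−ε), so T_s = T_e·[2/(2−0.68)]^(1/4) = 155.2 K.
Greenhouse warming: T_s − T_e = 15.31 K.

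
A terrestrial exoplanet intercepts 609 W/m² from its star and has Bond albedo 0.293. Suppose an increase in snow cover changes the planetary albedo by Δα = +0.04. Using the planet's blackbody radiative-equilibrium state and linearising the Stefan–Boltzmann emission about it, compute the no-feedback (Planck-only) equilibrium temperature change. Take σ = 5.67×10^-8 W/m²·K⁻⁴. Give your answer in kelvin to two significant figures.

Reference equilibrium: T_e = [S(1−α)/(4σ)]^(1/4) = 208.7 K.
The change in absorbed flux is Δ[S(1−α)/4] = −SΔα/4 = -6.090 W/m².
The Planck feedback parameter is 4σT_e³ = 2.063 W/m²/K.
So ΔT₀ = -6.090/2.063 = -2.95 K.

-3.0 K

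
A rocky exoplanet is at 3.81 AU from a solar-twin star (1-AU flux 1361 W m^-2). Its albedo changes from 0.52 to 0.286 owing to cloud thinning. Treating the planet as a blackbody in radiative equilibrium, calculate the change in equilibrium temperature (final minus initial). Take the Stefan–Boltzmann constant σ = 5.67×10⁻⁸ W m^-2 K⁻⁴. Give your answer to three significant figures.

12.4 K

Flux at the orbit: S = 1361/(3.81)² = 93.76 W m^-2.
With α = 0.52, T₁ = 118.7 K.
With α = 0.286, T₂ = 131.1 K.
Change: 131.1 − 118.7 = 12.39 K.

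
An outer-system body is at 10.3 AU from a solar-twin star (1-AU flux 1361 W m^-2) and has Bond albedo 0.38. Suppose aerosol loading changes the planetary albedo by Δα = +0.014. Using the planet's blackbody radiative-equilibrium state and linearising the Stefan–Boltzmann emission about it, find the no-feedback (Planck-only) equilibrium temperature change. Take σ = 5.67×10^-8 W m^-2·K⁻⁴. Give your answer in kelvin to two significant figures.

Flux at the orbit: S = 1361/(10.3)² = 12.83 W m^-2.
The baseline emission temperature is T_e = 76.95 K.
TOA radiative forcing: ΔF = −S·Δα/4 = −12.83·(+0.014)/4 = -0.04490 W m^-2.
Planck response: λ_P = 4σT_e³ = 4·5.67×10⁻⁸·(76.95)³ = 0.1034 W m^-2/K.
Hence the no-feedback warming is ΔF/(4σT_e³) = -0.434 K.

-0.43 kelvin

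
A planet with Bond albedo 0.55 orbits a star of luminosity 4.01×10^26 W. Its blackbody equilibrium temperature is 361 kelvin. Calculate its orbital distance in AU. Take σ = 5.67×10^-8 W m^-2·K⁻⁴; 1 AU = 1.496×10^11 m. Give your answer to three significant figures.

Required flux: S = 4σT⁴/(1−α) = 8560 W m^-2.
From L = 4πd²S, d = √(4.01×10^26/(4π·8560)) = 6.106×10^10 m = 0.4081 AU.

0.408 AU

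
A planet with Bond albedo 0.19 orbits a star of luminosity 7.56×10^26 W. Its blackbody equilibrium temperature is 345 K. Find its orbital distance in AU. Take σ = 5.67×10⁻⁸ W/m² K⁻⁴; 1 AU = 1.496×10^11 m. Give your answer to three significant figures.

Energy balance gives S = 4σT⁴/(1−α) = 3967 W/m².
S = L/(4πd²) → d = √(L/4πS) = √(7.56×10^26/(4π·3967)) = 1.232×10^11 m = 0.8232 AU.

0.823 AU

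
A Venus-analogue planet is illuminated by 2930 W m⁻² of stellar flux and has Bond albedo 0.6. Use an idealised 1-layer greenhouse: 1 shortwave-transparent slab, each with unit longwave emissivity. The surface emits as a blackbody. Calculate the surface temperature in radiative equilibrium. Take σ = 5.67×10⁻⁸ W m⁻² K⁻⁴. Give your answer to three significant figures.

319 kelvin

The effective emission temperature is T_e = [S(1−α)/(4σ)]^¼ = 268.1 K.
For an N-layer opaque stack, T_s⁴ = (N+1)T_e⁴, hence T_s = (2)^(1/4)×268.1 K = 318.8 K.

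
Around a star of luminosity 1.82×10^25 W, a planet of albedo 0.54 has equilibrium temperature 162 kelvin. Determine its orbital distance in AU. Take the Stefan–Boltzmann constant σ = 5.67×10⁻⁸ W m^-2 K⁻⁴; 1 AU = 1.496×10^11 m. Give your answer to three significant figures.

Energy balance gives S = 4σT⁴/(1−α) = 339.6 W m^-2.
S = L/(4πd²) → d = √(L/4πS) = √(1.82×10^25/(4π·339.6)) = 6.531×10^10 m = 0.4365 AU.

0.437 AU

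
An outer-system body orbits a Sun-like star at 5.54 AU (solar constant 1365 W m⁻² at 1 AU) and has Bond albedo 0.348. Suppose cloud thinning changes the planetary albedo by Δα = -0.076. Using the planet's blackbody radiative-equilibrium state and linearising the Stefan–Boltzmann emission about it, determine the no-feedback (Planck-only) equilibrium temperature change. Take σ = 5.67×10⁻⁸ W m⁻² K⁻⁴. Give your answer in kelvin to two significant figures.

3.1 K

Irradiance scales as 1/d², so S = 1365 W m⁻² × (1/5.54)² = 44.47 W m⁻².
Reference equilibrium: T_e = [S(1−α)/(4σ)]^(1/4) = 106.3 K.
The change in absorbed flux is Δ[S(1−α)/4] = −SΔα/4 = 0.8450 W m⁻².
The Planck feedback parameter is 4σT_e³ = 0.2727 W m⁻²/K.
So ΔT₀ = 0.8450/0.2727 = 3.10 K.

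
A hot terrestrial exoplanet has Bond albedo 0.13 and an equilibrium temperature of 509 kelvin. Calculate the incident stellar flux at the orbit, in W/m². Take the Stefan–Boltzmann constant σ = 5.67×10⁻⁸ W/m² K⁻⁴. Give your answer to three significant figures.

17500 W/m²

From S(1−α)/4 = σT⁴: S = 4σT⁴/(1−α).
The emitted flux is σT⁴ = 3806 W/m².
S = 4·3806/0.87 = 17500 W/m².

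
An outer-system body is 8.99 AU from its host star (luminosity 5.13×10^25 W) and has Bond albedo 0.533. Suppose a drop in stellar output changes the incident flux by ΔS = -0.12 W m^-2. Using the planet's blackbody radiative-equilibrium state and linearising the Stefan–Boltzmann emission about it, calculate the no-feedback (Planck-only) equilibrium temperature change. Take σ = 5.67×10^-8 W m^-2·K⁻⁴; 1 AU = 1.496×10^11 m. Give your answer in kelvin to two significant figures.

-0.62 K

Orbital distance: d = 8.99 AU = 1.345×10^12 m.
Spreading L over a sphere of radius d: S = 5.13×10^25/(4π·1.34×10^12²) = 2.257 W m^-2.
Unperturbed T_e = [2.257·(1−0.533)/(4σ)]^¼ = 46.43 K.
Only a fraction (1−α) is absorbed and it's spread over 4πR², so ΔF = (1−α)ΔS/4 = -0.01401 W m^-2.
The Planck feedback parameter is 4σT_e³ = 0.02270 W m^-2/K.
Hence the no-feedback warming is ΔF/(4σT_e³) = -0.617 K.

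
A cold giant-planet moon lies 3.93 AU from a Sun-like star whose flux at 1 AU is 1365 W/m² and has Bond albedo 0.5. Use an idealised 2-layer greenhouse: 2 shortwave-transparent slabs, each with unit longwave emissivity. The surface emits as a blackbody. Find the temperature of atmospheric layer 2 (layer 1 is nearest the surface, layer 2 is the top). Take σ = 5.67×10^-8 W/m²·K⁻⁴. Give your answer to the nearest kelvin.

By the inverse-square law, S = 1365/3.93² = 88.38 W/m².
Top-of-atmosphere balance: σT_e⁴ = S(1−α)/4 = 11.05 W/m² → T_e = 118.1 K.
The net upward flux σT_e⁴ is constant between every pair of levels, so T_k⁴ = (N+1−k)T_e⁴.
With k = 2: T_2 = (2+1−2)^¼·118.1 K = 118.1 K.

118 K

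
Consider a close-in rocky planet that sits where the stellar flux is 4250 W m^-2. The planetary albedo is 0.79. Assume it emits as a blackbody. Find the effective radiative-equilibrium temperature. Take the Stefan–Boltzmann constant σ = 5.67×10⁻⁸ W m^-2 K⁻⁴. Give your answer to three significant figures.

Absorbed flux (global mean): S(1−α)/4 = 4250·0.21/4 = 223.1 W m^-2.
In equilibrium σT⁴ equals this, so T = 250.5 K.

250 K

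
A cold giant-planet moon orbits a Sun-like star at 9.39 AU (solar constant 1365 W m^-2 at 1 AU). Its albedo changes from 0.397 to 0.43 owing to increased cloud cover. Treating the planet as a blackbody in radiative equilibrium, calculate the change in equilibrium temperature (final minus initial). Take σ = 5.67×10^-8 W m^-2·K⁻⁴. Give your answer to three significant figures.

Irradiance scales as 1/d², so S = 1365 W m^-2 × (1/9.39)² = 15.48 W m^-2.
Before: T₁ = [15.48·0.603/(4σ)]^(1/4) = 80.10 K.
With α = 0.43, T₂ = 78.98 K.
Change: 78.98 − 80.10 = -1.119 K.

-1.12 K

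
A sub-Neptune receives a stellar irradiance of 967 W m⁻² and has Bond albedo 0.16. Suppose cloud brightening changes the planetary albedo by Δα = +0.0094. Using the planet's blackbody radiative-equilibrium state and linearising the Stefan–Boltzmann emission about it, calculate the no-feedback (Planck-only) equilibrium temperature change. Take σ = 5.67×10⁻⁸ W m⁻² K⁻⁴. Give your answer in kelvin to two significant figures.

-0.68 kelvin

Reference equilibrium: T_e = [S(1−α)/(4σ)]^(1/4) = 244.6 K.
ΔF = −(S/4)Δα = −(967.0/4)×(+0.0094) = -2.272 W m⁻².
Planck response: λ_P = 4σT_e³ = 4·5.67×10⁻⁸·(244.6)³ = 3.320 W m⁻²/K.
So ΔT₀ = -2.272/3.320 = -0.684 K.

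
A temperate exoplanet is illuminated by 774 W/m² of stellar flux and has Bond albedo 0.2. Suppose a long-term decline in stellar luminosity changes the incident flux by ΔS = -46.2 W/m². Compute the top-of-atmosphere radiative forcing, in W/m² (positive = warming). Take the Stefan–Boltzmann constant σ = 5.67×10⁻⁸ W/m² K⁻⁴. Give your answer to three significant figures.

Only a fraction (1−α) is absorbed and it's spread over 4πR², so ΔF = (1−α)ΔS/4 = -9.240 W/m².

-9.24 W/m²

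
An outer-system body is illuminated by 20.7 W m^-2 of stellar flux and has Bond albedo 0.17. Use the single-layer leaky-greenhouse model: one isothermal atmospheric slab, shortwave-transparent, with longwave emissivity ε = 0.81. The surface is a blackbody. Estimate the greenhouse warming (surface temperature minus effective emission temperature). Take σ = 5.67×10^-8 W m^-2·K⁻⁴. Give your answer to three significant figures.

12.9 K

At the top of the atmosphere, σT_e⁴ = S(1−α)/4 = 4.295 W m^-2, giving T_e = 93.29 K.
The surface balance (absorbed SW + ε·downward IR = σT_s⁴) with T_a⁴ = T_s⁴/2 reduces to T_s = T_e·[2/(2−ε)]^¼ = 106.2 K.
The atmosphere warms the surface by 12.93 K.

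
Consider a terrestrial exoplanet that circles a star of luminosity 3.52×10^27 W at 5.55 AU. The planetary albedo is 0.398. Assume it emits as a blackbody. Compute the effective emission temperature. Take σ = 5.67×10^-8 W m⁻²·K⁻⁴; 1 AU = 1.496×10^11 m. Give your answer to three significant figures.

181 K

Orbital distance: d = 5.55 AU = 8.303×10^11 m.
S = L/(4πd²) = 406.3 W m⁻².
Averaging over the sphere, the absorbed flux is S(1−α)/4 = 61.15 W m⁻².
In equilibrium σT⁴ equals this, so T = 181.2 K.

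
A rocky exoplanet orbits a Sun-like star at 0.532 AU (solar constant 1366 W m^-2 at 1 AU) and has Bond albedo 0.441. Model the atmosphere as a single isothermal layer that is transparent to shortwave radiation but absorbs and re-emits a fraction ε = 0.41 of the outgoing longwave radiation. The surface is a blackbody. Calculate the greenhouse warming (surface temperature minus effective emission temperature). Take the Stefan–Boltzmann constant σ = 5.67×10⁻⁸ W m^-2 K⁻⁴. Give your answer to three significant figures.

19.5 K

Irradiance scales as 1/d², so S = 1366 W m^-2 × (1/0.532)² = 4826 W m^-2.
Effective emission temperature (TOA balance): σT_e⁴ = S(1−α)/4 = 674.5 W m^-2 → T_e = 330.3 K.
Surface balance with a leaky layer gives σT_s⁴ = σT_e⁴·2/(2−ε), so T_s = T_e·[2/(2−0.41)]^(1/4) = 349.7 K.
The atmosphere warms the surface by 19.49 K.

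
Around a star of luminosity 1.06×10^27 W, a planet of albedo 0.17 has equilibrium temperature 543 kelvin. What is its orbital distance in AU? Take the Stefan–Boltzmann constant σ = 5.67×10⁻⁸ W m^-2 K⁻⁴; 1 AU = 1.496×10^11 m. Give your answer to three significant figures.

0.398 AU

Required flux: S = 4σT⁴/(1−α) = 23760 W m^-2.
Then d = [L/(4πS)]^(1/2) = 5.959×10^10 m, i.e. 0.3983 AU.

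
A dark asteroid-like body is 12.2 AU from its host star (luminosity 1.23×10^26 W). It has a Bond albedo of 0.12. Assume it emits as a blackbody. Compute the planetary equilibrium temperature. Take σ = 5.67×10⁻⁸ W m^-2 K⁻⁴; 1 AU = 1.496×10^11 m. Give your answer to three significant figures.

58.1 K

Orbital distance: d = 12.2 AU = 1.825×10^12 m.
Spreading L over a sphere of radius d: S = 1.23×10^26/(4π·1.83×10^12²) = 2.938 W m^-2.
The planet absorbs (1−α)S over its disc πR² and re-emits over 4πR², so the mean absorbed flux is (1−0.12)·2.938/4 = 0.6465 W m^-2.
Balancing against σT⁴: T = (0.6465/5.67×10⁻⁸)^(1/4) = 58.11 K.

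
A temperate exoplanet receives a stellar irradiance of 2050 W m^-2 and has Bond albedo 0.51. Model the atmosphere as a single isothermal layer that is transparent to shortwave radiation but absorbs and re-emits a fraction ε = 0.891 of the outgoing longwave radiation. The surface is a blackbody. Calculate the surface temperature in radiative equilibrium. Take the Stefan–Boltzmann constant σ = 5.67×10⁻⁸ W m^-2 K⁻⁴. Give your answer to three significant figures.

At the top of the atmosphere, σT_e⁴ = S(1−α)/4 = 251.1 W m^-2, giving T_e = 258.0 K.
For a single slab of emissivity ε, T_s⁴ = 2T_e⁴/(2−ε); thus T_s = 258.0·(1.803)^(1/4) = 299.0 K.

299 K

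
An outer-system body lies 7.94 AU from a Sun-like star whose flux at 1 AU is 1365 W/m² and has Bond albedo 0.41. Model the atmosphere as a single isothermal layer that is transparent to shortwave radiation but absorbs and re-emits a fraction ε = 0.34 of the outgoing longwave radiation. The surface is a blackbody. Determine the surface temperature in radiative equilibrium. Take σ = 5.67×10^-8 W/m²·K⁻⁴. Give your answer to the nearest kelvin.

91 K

Flux at the orbit: S = 1365/(7.94)² = 21.65 W/m².
At the top of the atmosphere, σT_e⁴ = S(1−α)/4 = 3.194 W/m², giving T_e = 86.63 K.
Surface balance with a leaky layer gives σT_s⁴ = σT_e⁴·2/(2−ε), so T_s = T_e·[2/(2−0.34)]^(1/4) = 90.76 K.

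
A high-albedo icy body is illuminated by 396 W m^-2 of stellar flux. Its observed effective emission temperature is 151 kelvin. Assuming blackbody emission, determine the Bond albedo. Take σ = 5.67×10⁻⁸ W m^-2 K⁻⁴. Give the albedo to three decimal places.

Energy balance: S(1−α)/4 = σT⁴, so 1−α = 4σT⁴/S.
4σT⁴ = 4·5.67×10⁻⁸·(151)⁴ = 117.9 W m^-2.
Hence α = 1 − 117.9/396.0 = 0.7022.

0.702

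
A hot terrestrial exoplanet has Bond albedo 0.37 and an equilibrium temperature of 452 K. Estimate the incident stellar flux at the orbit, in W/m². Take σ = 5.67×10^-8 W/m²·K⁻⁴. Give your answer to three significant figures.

From S(1−α)/4 = σT⁴: S = 4σT⁴/(1−α).
σT⁴ = 5.67×10⁻⁸·(452)⁴ = 2367 W/m².
S = 4·2367/0.63 = 15030 W/m².

15000 W/m²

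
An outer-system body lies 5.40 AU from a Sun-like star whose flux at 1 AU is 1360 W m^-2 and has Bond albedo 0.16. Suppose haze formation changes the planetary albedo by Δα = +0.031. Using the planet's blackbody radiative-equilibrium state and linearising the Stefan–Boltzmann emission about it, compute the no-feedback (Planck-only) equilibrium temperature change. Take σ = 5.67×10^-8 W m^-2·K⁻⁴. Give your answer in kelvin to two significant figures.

-1.1 kelvin

Flux at the orbit: S = 1360/(5.40)² = 46.64 W m^-2.
Reference equilibrium: T_e = [S(1−α)/(4σ)]^(1/4) = 114.6 K.
ΔF = −(S/4)Δα = −(46.64/4)×(+0.031) = -0.3615 W m^-2.
Planck response: λ_P = 4σT_e³ = 4·5.67×10⁻⁸·(114.6)³ = 0.3417 W m^-2/K.
So ΔT₀ = -0.3615/0.3417 = -1.06 K.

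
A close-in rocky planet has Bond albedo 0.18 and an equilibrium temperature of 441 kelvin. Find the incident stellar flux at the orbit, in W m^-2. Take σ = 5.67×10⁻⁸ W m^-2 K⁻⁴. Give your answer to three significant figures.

From S(1−α)/4 = σT⁴: S = 4σT⁴/(1−α).
σT⁴ = 5.67×10⁻⁸·(441)⁴ = 2145 W m^-2.
So S = 4×2145/(1−0.18) = 10460 W m^-2.

10500 W m^-2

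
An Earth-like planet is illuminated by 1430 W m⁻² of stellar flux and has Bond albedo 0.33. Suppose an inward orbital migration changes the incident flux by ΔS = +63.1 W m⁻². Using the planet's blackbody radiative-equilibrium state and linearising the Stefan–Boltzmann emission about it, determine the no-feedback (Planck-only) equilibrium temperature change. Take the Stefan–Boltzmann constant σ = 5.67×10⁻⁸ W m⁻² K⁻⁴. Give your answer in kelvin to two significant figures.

Unperturbed T_e = [1430·(1−0.33)/(4σ)]^¼ = 254.9 K.
TOA radiative forcing: ΔF = (1−α)ΔS/4 = 0.67·(+63.1)/4 = 10.57 W m⁻².
The Planck feedback parameter is 4σT_e³ = 3.758 W m⁻²/K.
ΔT₀ = ΔF/λ_P = 10.57/3.758 = 2.81 K.

2.8 kelvin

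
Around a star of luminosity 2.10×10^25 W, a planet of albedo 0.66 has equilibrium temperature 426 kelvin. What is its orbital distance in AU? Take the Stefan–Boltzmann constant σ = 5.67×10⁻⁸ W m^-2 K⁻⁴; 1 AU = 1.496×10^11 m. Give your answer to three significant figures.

0.0583 AU

Required flux: S = 4σT⁴/(1−α) = 21970 W m^-2.
Then d = [L/(4πS)]^(1/2) = 8.722×10^9 m, i.e. 0.05830 AU.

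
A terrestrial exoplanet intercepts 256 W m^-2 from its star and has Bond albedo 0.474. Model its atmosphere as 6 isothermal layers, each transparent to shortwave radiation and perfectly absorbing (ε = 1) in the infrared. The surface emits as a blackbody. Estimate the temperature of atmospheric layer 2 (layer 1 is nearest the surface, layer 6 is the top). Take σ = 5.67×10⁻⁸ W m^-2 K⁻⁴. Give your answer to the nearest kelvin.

OLR = S(1−α)/4 = 33.66 W m^-2; the top layer radiates at T_e = 156.1 K.
The net upward flux σT_e⁴ is constant between every pair of levels, so T_k⁴ = (N+1−k)T_e⁴.
With k = 2: T_2 = (6+1−2)^¼·156.1 K = 233.4 K.

233 K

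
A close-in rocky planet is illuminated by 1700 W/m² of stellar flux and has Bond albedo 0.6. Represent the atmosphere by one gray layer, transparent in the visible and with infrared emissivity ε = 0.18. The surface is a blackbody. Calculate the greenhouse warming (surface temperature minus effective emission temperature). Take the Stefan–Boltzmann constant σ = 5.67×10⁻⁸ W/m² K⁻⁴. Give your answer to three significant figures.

5.58 K

Effective emission temperature (TOA balance): σT_e⁴ = S(1−α)/4 = 170.0 W/m² → T_e = 234.0 K.
The surface balance (absorbed SW + ε·downward IR = σT_s⁴) with T_a⁴ = T_s⁴/2 reduces to T_s = T_e·[2/(2−ε)]^¼ = 239.6 K.
Greenhouse warming: T_s − T_e = 5.583 K.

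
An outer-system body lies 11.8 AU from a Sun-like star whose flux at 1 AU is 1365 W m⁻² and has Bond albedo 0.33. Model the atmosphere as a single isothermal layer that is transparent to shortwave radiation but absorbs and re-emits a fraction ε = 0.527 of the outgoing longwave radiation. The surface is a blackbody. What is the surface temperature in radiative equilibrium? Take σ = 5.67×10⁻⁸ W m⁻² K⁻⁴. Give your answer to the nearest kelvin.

79 kelvin

Irradiance scales as 1/d², so S = 1365 W m⁻² × (1/11.8)² = 9.803 W m⁻².
The planet radiates to space at T_e = [S(1−α)/(4σ)]^(1/4) = 73.36 K.
The surface balance (absorbed SW + ε·downward IR = σT_s⁴) with T_a⁴ = T_s⁴/2 reduces to T_s = T_e·[2/(2−ε)]^¼ = 79.19 K.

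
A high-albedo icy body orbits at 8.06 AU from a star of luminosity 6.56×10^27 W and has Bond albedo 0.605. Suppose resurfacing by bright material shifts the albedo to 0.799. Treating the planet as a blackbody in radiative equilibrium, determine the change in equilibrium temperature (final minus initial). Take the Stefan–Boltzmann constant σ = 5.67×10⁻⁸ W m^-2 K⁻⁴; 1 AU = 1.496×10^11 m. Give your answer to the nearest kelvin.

d = 8.06 × 1.496×10^11 m = 1.206×10^12 m.
Flux at the orbit: S = L/(4πd²) = 6.56×10^27/(4π·(1.21×10^12)²) = 359.1 W m^-2.
Before: T₁ = [359.1·0.395/(4σ)]^(1/4) = 158.1 K.
Final:   T₂ = [S(1−0.799)/(4σ)]^(1/4) = 133.6 K.
ΔT = T₂ − T₁ = -24.57 K.

-25 K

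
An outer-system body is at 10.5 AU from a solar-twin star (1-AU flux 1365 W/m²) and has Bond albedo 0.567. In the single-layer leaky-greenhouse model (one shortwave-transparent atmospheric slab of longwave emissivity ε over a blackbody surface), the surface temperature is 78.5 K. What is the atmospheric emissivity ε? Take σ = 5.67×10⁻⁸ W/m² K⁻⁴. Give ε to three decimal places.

0.755

By the inverse-square law, S = 1365/10.5² = 12.38 W/m².
TOA balance gives T_e = 69.73 K.
Inverting T_s⁴ = 2T_e⁴/(2−ε): (T_e/T_s)⁴ = 0.6225, so ε = 2(1 − 0.6225) = 0.7551.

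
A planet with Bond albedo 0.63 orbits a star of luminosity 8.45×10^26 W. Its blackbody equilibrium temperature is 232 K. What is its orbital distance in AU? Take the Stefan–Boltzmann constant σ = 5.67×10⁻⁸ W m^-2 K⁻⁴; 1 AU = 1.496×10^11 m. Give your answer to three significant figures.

1.30 AU

Energy balance gives S = 4σT⁴/(1−α) = 1776 W m^-2.
S = L/(4πd²) → d = √(L/4πS) = √(8.45×10^26/(4π·1776)) = 1.946×10^11 m = 1.301 AU.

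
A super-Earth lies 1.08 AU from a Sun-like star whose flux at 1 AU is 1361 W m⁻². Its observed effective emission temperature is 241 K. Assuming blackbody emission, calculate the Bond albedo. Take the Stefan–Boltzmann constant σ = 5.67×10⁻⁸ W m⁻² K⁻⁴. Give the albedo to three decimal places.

0.344

By the inverse-square law, S = 1361/1.08² = 1167 W m⁻².
From σT⁴ = S(1−α)/4 we invert for α: 1−α = 4σT⁴/S.
σT⁴ = 191.3 W m⁻², so 4σT⁴ = 765.1 W m⁻².
1−α = 765.1/1167 = 0.6557, so α = 0.3443.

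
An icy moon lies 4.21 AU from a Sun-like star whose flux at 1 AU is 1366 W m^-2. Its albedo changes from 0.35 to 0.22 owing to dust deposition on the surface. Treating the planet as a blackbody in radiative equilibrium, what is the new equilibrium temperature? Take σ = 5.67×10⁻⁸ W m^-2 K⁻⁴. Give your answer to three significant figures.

Irradiance scales as 1/d², so S = 1366 W m^-2 × (1/4.21)² = 77.07 W m^-2.
New equilibrium: T₂ = [(1−0.22)·77.07/(4σ)]^(1/4) = 127.6 K.

128 kelvin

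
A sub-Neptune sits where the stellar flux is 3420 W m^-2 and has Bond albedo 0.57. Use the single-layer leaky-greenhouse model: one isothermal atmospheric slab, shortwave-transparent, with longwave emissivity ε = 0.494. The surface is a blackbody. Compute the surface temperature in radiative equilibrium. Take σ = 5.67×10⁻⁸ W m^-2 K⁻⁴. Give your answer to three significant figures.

Effective emission temperature (TOA balance): σT_e⁴ = S(1−α)/4 = 367.7 W m^-2 → T_e = 283.8 K.
For a single slab of emissivity ε, T_s⁴ = 2T_e⁴/(2−ε); thus T_s = 283.8·(1.328)^(1/4) = 304.6 K.

305 K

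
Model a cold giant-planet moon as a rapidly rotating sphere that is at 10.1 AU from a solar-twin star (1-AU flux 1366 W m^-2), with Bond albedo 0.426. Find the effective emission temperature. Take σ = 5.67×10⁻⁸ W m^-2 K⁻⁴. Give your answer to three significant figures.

Irradiance scales as 1/d², so S = 1366 W m^-2 × (1/10.1)² = 13.39 W m^-2.
Absorbed flux (global mean): S(1−α)/4 = 13.39·0.574/4 = 1.922 W m^-2.
Set σT⁴ = 1.922 → T = (1.922/σ)^(1/4) = 76.30 K.

76.3 K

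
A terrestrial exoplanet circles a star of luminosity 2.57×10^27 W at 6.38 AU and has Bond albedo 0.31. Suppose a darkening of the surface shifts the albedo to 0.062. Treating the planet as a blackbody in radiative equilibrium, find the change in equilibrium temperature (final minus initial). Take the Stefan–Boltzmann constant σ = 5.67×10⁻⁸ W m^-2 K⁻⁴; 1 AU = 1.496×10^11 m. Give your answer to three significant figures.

12.9 K

Orbital distance: d = 6.38 AU = 9.544×10^11 m.
S = L/(4πd²) = 224.5 W m^-2.
With α = 0.31, T₁ = 161.7 K.
With α = 0.062, T₂ = 174.6 K.
ΔT = T₂ − T₁ = 12.90 K.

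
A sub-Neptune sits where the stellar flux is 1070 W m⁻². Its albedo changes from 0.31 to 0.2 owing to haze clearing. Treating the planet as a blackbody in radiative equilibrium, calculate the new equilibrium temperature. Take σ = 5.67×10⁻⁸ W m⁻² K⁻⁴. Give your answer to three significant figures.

With the new albedo, S(1−α₂)/4 = 214.0 W m⁻², so T₂ = 247.9 K.

248 kelvin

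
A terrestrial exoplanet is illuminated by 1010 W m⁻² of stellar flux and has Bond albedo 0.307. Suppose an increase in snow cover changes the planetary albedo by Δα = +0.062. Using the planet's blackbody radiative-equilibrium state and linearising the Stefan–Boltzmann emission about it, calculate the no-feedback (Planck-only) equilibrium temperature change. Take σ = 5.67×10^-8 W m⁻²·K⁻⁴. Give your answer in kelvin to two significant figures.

-5.3 K

Unperturbed T_e = [1010·(1−0.307)/(4σ)]^¼ = 235.7 K.
ΔF = −(S/4)Δα = −(1010/4)×(+0.062) = -15.65 W m⁻².
Linearising σT⁴ gives d(σT⁴)/dT = 4σT_e³ = 2.970 W m⁻² per K.
Hence the no-feedback warming is ΔF/(4σT_e³) = -5.27 K.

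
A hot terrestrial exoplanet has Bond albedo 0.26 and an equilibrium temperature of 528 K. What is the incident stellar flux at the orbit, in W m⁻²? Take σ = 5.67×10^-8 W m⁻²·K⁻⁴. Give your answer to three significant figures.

23800 W m⁻²

From S(1−α)/4 = σT⁴: S = 4σT⁴/(1−α).
The emitted flux is σT⁴ = 4407 W m⁻².
S = 4·4407/0.74 = 23820 W m⁻².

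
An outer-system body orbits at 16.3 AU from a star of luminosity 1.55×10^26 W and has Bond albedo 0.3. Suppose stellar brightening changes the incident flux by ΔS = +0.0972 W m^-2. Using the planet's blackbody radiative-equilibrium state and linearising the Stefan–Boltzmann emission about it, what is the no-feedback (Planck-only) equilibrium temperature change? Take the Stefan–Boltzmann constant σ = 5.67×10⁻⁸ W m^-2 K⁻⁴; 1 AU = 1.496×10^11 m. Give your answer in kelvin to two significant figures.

0.59 K

Orbital distance: d = 16.3 AU = 2.438×10^12 m.
S = L/(4πd²) = 2.074 W m^-2.
Reference equilibrium: T_e = [S(1−α)/(4σ)]^(1/4) = 50.30 K.
ΔF = Δ[S(1−α)]/4 = (1−0.3)·+0.0972/4 = 0.01701 W m^-2.
The Planck feedback parameter is 4σT_e³ = 0.02887 W m^-2/K.
Hence the no-feedback warming is ΔF/(4σT_e³) = 0.589 K.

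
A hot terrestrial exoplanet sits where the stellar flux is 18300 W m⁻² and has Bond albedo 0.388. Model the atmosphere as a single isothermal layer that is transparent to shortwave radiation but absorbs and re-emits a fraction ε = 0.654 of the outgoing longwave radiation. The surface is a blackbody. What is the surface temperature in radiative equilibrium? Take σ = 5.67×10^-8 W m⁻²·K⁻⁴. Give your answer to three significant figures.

The planet radiates to space at T_e = [S(1−α)/(4σ)]^(1/4) = 471.4 K.
Surface balance with a leaky layer gives σT_s⁴ = σT_e⁴·2/(2−ε), so T_s = T_e·[2/(2−0.654)]^(1/4) = 520.5 K.

520 kelvin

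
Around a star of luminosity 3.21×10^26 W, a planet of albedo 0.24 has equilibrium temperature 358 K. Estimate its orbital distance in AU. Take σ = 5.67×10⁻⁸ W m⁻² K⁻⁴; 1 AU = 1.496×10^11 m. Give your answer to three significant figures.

Energy balance gives S = 4σT⁴/(1−α) = 4902 W m⁻².
S = L/(4πd²) → d = √(L/4πS) = √(3.21×10^26/(4π·4902)) = 7.219×10^10 m = 0.4825 AU.

0.483 AU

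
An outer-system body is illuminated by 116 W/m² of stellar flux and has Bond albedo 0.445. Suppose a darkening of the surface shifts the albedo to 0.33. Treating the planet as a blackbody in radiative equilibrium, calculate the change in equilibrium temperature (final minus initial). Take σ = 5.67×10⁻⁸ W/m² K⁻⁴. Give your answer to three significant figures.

6.26 kelvin

Initial: T₁ = [S(1−0.445)/(4σ)]^(1/4) = 129.8 K.
With α = 0.33, T₂ = 136.1 K.
Change: 136.1 − 129.8 = 6.257 K.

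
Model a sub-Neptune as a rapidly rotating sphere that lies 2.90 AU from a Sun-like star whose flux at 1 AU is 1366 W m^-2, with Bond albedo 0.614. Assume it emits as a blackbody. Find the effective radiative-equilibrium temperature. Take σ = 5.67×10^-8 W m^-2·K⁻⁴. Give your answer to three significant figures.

129 kelvin

Irradiance scales as 1/d², so S = 1366 W m^-2 × (1/2.90)² = 162.4 W m^-2.
Absorbed flux (global mean): S(1−α)/4 = 162.4·0.386/4 = 15.67 W m^-2.
Set σT⁴ = 15.67 → T = (15.67/σ)^(1/4) = 128.9 K.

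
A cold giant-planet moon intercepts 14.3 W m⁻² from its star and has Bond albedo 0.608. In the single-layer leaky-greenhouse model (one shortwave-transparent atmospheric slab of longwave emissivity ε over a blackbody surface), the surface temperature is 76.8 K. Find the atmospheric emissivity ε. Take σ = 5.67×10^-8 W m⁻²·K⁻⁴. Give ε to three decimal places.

0.579

TOA balance gives T_e = 70.51 K.
Since (2−ε)/2 = (T_e/T_s)⁴ = 0.7105, ε = 0.5791.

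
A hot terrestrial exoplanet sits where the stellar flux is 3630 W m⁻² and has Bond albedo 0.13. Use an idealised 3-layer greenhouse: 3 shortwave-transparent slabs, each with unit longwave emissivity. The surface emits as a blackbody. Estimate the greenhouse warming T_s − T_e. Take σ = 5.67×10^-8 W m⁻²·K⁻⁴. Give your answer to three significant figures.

Top-of-atmosphere balance: σT_e⁴ = S(1−α)/4 = 789.5 W m⁻² → T_e = 343.5 K.
T_s = (N+1)^(1/4)·T_e = 485.8 K.
Warming: T_s − T_e = 142.3 K.

142 kelvin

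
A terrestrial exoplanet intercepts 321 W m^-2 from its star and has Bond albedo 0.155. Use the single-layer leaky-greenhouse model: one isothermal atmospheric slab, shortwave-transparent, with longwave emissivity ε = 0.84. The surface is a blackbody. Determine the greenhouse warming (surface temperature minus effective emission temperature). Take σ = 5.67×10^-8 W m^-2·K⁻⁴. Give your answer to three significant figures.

27.1 K

The planet radiates to space at T_e = [S(1−α)/(4σ)]^(1/4) = 186.0 K.
Surface balance with a leaky layer gives σT_s⁴ = σT_e⁴·2/(2−ε), so T_s = T_e·[2/(2−0.84)]^(1/4) = 213.1 K.
The atmosphere warms the surface by 27.13 K.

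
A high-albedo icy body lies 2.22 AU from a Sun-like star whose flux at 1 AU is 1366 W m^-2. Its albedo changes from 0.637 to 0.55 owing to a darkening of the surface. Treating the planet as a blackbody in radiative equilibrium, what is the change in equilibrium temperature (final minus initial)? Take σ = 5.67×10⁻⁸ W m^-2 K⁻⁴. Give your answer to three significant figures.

8.01 K

Flux at the orbit: S = 1366/(2.22)² = 277.2 W m^-2.
Initial: T₁ = [S(1−0.637)/(4σ)]^(1/4) = 145.1 K.
After:  T₂ = [277.2·0.45/(4σ)]^(1/4) = 153.1 K.
Change: 153.1 − 145.1 = 8.008 K.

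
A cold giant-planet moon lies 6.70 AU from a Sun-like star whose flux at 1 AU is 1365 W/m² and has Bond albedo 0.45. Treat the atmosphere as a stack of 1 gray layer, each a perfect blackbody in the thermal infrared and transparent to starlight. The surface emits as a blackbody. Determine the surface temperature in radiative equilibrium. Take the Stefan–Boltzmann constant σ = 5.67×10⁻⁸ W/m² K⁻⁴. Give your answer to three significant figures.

110 K

Irradiance scales as 1/d², so S = 1365 W/m² × (1/6.70)² = 30.41 W/m².
OLR = S(1−α)/4 = 4.181 W/m²; the top layer radiates at T_e = 92.67 K.
Layer-by-layer balance gives σT_s⁴ = (N+1)σT_e⁴, so T_s = 2^¼·92.67 = 110.2 K.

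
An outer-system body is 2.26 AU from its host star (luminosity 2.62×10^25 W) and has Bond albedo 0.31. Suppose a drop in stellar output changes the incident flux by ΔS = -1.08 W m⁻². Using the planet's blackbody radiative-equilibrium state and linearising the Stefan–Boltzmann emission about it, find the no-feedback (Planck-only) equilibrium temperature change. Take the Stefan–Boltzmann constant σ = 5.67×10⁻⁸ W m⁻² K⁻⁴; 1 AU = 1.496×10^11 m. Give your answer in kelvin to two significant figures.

Orbital distance: d = 2.26 AU = 3.381×10^11 m.
Spreading L over a sphere of radius d: S = 2.62×10^25/(4π·3.38×10^11²) = 18.24 W m⁻².
Reference equilibrium: T_e = [S(1−α)/(4σ)]^(1/4) = 86.31 K.
TOA radiative forcing: ΔF = (1−α)ΔS/4 = 0.69·(-1.08)/4 = -0.1863 W m⁻².
Linearising σT⁴ gives d(σT⁴)/dT = 4σT_e³ = 0.1458 W m⁻² per K.
Hence the no-feedback warming is ΔF/(4σT_e³) = -1.28 K.

-1.3 kelvin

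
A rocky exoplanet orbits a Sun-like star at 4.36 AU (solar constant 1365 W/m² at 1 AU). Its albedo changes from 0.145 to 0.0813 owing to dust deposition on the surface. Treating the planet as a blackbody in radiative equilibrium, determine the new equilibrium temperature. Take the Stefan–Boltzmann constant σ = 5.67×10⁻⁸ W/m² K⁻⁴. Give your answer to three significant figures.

131 kelvin

Flux at the orbit: S = 1365/(4.36)² = 71.81 W/m².
With the new albedo, S(1−α₂)/4 = 16.49 W/m², so T₂ = 130.6 K.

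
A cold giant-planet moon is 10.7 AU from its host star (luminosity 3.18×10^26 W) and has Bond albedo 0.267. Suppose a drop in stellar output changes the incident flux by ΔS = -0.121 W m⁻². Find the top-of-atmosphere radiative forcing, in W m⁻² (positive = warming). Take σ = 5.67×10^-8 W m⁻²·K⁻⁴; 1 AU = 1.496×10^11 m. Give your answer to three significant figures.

Orbital distance: d = 10.7 AU = 1.601×10^12 m.
Flux at the orbit: S = L/(4πd²) = 3.18×10^26/(4π·(1.60×10^12)²) = 9.876 W m⁻².
Only a fraction (1−α) is absorbed and it's spread over 4πR², so ΔF = (1−α)ΔS/4 = -0.02217 W m⁻².

-0.0222 W m⁻²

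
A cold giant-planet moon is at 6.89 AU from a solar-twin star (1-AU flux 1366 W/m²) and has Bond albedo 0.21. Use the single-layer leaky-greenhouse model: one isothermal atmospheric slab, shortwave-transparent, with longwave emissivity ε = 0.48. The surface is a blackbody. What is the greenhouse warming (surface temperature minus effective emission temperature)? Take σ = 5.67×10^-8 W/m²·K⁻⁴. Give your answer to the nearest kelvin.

7 K

By the inverse-square law, S = 1366/6.89² = 28.77 W/m².
Effective emission temperature (TOA balance): σT_e⁴ = S(1−α)/4 = 5.683 W/m² → T_e = 100.1 K.
The surface balance (absorbed SW + ε·downward IR = σT_s⁴) with T_a⁴ = T_s⁴/2 reduces to T_s = T_e·[2/(2−ε)]^¼ = 107.2 K.
T_s − T_e = 107.2 − 100.1 = 7.106 K.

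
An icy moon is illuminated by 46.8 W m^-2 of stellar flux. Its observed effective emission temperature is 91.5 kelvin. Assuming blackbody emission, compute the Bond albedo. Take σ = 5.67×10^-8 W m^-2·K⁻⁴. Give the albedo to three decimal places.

Rearranging the radiative balance, α = 1 − 4σT⁴/S.
σT⁴ = 3.974 W m^-2, so 4σT⁴ = 15.90 W m^-2.
1−α = 15.90/46.80 = 0.3397, so α = 0.6603.

0.660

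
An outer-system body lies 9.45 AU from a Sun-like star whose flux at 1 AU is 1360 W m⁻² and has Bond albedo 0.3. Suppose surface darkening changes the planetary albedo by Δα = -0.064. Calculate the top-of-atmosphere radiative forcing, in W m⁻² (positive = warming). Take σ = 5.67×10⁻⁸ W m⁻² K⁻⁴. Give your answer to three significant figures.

Irradiance scales as 1/d², so S = 1360 W m⁻² × (1/9.45)² = 15.23 W m⁻².
The change in absorbed flux is Δ[S(1−α)/4] = −SΔα/4 = 0.2437 W m⁻².

0.244 W m⁻²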